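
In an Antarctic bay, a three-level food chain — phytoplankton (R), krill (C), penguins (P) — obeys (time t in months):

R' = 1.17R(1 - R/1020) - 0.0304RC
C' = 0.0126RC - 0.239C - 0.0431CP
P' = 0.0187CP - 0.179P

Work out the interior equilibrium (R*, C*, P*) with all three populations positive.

From dP/dt = 0: 0.0187C* = 0.179, so C* = 9.57.
From dR/dt = 0: 1.17(1 - R*/1020) = 0.0304·9.57, giving R* = 1020·(1 - 0.249) = 766.
From dC/dt = 0: 0.0126·766 - 0.239 = 0.0431P*, so P* = 9.42/0.0431 = 218.

R* ≈ 766, C* ≈ 9.57, P* ≈ 218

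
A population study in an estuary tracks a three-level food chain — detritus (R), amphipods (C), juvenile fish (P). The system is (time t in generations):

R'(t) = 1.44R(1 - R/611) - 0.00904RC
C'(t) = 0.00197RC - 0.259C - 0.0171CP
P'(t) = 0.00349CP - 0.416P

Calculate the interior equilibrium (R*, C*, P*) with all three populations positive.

From dP/dt = 0: 0.00349C* = 0.416, so C* = 119.
From dR/dt = 0: 1.44(1 - R*/611) = 0.00904·119, giving R* = 611·(1 - 0.748) = 154.
From dC/dt = 0: 0.00197·154 - 0.259 = 0.0171P*, so P* = 0.044/0.0171 = 2.57.

R* ≈ 154, C* ≈ 119, P* ≈ 2.57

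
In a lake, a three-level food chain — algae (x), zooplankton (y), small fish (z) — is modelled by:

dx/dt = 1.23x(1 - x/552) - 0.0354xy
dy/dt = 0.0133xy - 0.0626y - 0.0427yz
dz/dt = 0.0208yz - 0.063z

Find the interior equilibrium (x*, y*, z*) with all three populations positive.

x* ≈ 504, y* ≈ 3.03, z* ≈ 155

From dz/dt = 0: 0.0208y* = 0.063, so y* = 3.03.
From dx/dt = 0: 1.23(1 - x*/552) = 0.0354·3.03, giving x* = 552·(1 - 0.0872) = 504.
From dy/dt = 0: 0.0133·504 - 0.0626 = 0.0427z*, so z* = 6.64/0.0427 = 155.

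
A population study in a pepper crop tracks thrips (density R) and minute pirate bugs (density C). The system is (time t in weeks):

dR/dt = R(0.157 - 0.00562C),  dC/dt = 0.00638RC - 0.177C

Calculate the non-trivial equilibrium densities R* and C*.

R* ≈ 27.7, C* ≈ 27.9

Set dC/dt = 0 with C > 0: 0.00638R - 0.177 = 0, so R* = 0.177/0.00638 = 27.7.
Set dR/dt = 0 with R > 0: 0.157 - 0.00562C = 0, so C* = 0.157/0.00562 = 27.9.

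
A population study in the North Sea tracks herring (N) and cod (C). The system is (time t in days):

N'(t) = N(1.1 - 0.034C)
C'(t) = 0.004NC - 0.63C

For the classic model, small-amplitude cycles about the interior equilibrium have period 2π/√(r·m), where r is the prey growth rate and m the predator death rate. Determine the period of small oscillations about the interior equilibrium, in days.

T ≈ 7.55 days

Here r = 1.1 and m = 0.63, so r·m = 0.693.
ω = √0.693 = 0.832 per day, hence T = 2π/ω ≈ 7.55 days.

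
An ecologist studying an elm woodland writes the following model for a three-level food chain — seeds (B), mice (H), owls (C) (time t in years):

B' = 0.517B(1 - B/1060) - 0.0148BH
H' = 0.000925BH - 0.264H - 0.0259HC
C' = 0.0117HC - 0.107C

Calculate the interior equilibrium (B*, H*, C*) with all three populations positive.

From dC/dt = 0: 0.0117H* = 0.107, so H* = 9.15.
From dB/dt = 0: 0.517(1 - B*/1060) = 0.0148·9.15, giving B* = 1060·(1 - 0.262) = 782.
From dH/dt = 0: 0.000925·782 - 0.264 = 0.0259C*, so C* = 0.46/0.0259 = 17.8.

B* ≈ 782, H* ≈ 9.15, C* ≈ 17.8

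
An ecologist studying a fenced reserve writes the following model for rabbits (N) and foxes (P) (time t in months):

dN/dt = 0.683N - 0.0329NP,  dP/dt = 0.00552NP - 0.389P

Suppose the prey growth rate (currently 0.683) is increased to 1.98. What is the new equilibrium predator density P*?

At the interior fixed point, setting dN/dt = 0 with N > 0 fixes P* = (prey growth rate)/(NP coefficient) — independent of the other coefficients.
With the change, P* = 1.98/0.0329 = 60.2; it rises from 20.8.

P* ≈ 60.2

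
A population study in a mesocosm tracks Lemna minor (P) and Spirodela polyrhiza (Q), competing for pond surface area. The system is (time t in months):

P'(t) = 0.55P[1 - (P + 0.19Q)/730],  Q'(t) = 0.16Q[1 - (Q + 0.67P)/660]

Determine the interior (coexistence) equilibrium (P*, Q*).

P* ≈ 693, Q* ≈ 196

Setting both brackets to zero gives the nullclines P + 0.19Q = 730 and 0.67P + Q = 660.
Substituting Q = 660 - 0.67P into the first: P(1 - 0.19·0.67) = 730 - 0.19·660.
So P* = 605/0.873 = 693, and then Q* = 660 - 0.67·693 = 196.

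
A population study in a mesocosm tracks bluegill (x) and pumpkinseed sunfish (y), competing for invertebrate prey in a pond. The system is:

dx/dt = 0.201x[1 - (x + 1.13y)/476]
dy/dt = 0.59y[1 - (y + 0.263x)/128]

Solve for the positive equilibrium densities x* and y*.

Setting both brackets to zero gives the nullclines x + 1.13y = 476 and 0.263x + y = 128.
Substituting y = 128 - 0.263x into the first: x(1 - 1.13·0.263) = 476 - 1.13·128.
So x* = 331/0.703 = 471, and then y* = 128 - 0.263·471 = 4.

x* ≈ 471, y* ≈ 4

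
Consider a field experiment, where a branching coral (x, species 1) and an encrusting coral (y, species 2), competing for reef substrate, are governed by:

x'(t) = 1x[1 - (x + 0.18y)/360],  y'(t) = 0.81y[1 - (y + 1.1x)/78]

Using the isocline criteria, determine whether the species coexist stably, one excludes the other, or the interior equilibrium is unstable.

Compare the nullcline intercepts: K1/α12 = 360/0.18 = 2000 > K2 = 78; K2/α21 = 78/1.1 = 70.9 < K1 = 360.
Since the inequalities point opposite ways, species 1 can invade but species 2 cannot.

species 1 excludes species 2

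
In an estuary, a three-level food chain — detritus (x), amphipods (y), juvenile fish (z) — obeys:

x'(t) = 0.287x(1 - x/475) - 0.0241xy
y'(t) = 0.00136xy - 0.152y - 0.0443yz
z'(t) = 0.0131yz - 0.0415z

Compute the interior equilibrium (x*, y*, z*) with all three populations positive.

x* ≈ 349, y* ≈ 3.17, z* ≈ 7.27

From dz/dt = 0: 0.0131y* = 0.0415, so y* = 3.17.
From dx/dt = 0: 0.287(1 - x*/475) = 0.0241·3.17, giving x* = 475·(1 - 0.266) = 349.
From dy/dt = 0: 0.00136·349 - 0.152 = 0.0443z*, so z* = 0.322/0.0443 = 7.27.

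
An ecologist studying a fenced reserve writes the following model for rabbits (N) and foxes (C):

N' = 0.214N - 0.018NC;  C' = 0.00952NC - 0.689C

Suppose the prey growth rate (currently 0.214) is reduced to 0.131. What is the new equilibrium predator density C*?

At the interior fixed point, setting dN/dt = 0 with N > 0 fixes C* = (prey growth rate)/(NC coefficient) — independent of the other coefficients.
With the change, C* = 0.131/0.018 = 7.28; it falls from 11.9.

C* ≈ 7.28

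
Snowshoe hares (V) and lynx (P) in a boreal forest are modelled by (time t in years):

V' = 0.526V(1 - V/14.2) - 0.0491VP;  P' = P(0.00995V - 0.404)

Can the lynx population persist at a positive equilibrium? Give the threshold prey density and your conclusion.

The predator equation gives dP/dt > 0 only when V > 0.404/0.00995 = 40.6.
Without the predator, V → K = 14.2. Since 14.2 < 40.6, the predator cannot invade.

Threshold V = 40.6; K < 40.6, so no, the predator goes extinct.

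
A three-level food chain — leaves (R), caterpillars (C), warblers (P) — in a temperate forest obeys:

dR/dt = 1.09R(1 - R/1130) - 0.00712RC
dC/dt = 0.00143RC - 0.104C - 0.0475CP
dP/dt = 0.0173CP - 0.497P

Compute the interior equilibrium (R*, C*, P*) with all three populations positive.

R* ≈ 918, C* ≈ 28.7, P* ≈ 25.4

From dP/dt = 0: 0.0173C* = 0.497, so C* = 28.7.
From dR/dt = 0: 1.09(1 - R*/1130) = 0.00712·28.7, giving R* = 1130·(1 - 0.188) = 918.
From dC/dt = 0: 0.00143·918 - 0.104 = 0.0475P*, so P* = 1.21/0.0475 = 25.4.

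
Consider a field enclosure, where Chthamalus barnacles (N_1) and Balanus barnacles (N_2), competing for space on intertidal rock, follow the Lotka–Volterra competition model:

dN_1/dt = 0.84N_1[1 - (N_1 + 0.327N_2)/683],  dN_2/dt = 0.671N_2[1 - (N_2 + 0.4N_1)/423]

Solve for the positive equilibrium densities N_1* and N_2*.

N_1* ≈ 627, N_2* ≈ 172

Setting both brackets to zero gives the nullclines N_1 + 0.327N_2 = 683 and 0.4N_1 + N_2 = 423.
Substituting N_2 = 423 - 0.4N_1 into the first: N_1(1 - 0.327·0.4) = 683 - 0.327·423.
So N_1* = 545/0.869 = 627, and then N_2* = 423 - 0.4·627 = 172.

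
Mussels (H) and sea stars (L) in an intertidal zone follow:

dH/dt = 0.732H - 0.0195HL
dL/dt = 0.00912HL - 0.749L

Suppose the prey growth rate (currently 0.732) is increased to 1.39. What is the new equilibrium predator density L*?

At the interior fixed point, setting dH/dt = 0 with H > 0 fixes L* = (prey growth rate)/(HL coefficient) — independent of the other coefficients.
With the change, L* = 1.39/0.0195 = 71.3; it rises from 37.5.

L* ≈ 71.3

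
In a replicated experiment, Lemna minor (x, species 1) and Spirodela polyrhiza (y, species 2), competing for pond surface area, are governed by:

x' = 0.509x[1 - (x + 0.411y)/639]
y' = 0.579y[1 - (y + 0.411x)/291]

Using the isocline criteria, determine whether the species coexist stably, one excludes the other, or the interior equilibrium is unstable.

stable coexistence

Compare the nullcline intercepts: K1/α12 = 639/0.411 = 1550 > K2 = 291; K2/α21 = 291/0.411 = 708 > K1 = 639.
Since both inequalities hold, each species can invade when rare, so the interior equilibrium is stable.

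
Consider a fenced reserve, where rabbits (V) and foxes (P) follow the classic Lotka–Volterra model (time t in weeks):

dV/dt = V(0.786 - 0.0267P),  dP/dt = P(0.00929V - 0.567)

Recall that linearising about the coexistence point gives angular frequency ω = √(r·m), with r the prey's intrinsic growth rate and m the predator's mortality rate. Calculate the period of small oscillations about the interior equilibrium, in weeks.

Here r = 0.786 and m = 0.567, so r·m = 0.446.
ω = √0.446 = 0.668 per week, hence T = 2π/ω ≈ 9.41 weeks.

T ≈ 9.41 weeks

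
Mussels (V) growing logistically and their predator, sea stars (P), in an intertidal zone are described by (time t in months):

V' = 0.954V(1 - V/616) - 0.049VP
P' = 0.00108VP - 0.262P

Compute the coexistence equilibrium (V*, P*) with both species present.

From dP/dt = 0 with P > 0: 0.00108V* = 0.262, so V* = 243.
Substitute into dV/dt = 0: 0.954(1 - 243/616) = 0.049P*.
The bracket is 0.606, giving P* = 0.578/0.049 = 11.8.

V* ≈ 243, P* ≈ 11.8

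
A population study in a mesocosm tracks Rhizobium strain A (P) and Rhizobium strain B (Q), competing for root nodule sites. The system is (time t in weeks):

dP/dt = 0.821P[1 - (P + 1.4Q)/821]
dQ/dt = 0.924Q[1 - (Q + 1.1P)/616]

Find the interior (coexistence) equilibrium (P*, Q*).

Setting both brackets to zero gives the nullclines P + 1.4Q = 821 and 1.1P + Q = 616.
Substituting Q = 616 - 1.1P into the first: P(1 - 1.4·1.1) = 821 - 1.4·616.
So P* = -41.4/-0.54 = 76.7, and then Q* = 616 - 1.1·76.7 = 532.

P* ≈ 76.7, Q* ≈ 532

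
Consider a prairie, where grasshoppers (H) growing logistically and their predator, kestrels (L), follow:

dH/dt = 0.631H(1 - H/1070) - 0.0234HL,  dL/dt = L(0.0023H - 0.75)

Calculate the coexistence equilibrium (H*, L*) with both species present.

H* ≈ 326, L* ≈ 18.7

From dL/dt = 0 with L > 0: 0.0023H* = 0.75, so H* = 326.
Substitute into dH/dt = 0: 0.631(1 - 326/1070) = 0.0234L*.
The bracket is 0.695, giving L* = 0.439/0.0234 = 18.7.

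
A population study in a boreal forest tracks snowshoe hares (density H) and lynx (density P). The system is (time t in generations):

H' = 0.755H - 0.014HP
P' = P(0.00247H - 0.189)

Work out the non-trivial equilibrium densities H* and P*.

Set dP/dt = 0 with P > 0: 0.00247H - 0.189 = 0, so H* = 0.189/0.00247 = 76.5.
Set dH/dt = 0 with H > 0: 0.755 - 0.014P = 0, so P* = 0.755/0.014 = 53.9.

H* ≈ 76.5, P* ≈ 53.9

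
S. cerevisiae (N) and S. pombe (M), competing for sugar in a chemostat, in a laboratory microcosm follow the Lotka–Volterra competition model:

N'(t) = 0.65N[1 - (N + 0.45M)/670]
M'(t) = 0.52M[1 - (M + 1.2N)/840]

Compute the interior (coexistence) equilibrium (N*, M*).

Setting both brackets to zero gives the nullclines N + 0.45M = 670 and 1.2N + M = 840.
Substituting M = 840 - 1.2N into the first: N(1 - 0.45·1.2) = 670 - 0.45·840.
So N* = 292/0.46 = 635, and then M* = 840 - 1.2·635 = 78.3.

N* ≈ 635, M* ≈ 78.3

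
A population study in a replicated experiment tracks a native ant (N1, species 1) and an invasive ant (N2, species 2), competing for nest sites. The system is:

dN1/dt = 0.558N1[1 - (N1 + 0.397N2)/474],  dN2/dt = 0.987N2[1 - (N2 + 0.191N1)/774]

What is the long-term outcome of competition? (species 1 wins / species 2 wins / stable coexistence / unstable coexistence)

Compare the nullcline intercepts: K1/α12 = 474/0.397 = 1190 > K2 = 774; K2/α21 = 774/0.191 = 4050 > K1 = 474.
Since both inequalities hold, each species can invade when rare, so the interior equilibrium is stable.

stable coexistence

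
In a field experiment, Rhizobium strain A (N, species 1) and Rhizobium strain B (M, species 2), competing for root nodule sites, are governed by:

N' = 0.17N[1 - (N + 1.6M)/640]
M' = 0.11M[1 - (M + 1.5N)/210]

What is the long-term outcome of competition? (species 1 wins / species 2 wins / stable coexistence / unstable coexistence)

species 1 excludes species 2

Compare the nullcline intercepts: K1/α12 = 640/1.6 = 400 > K2 = 210; K2/α21 = 210/1.5 = 140 < K1 = 640.
Since the inequalities point opposite ways, species 1 can invade but species 2 cannot.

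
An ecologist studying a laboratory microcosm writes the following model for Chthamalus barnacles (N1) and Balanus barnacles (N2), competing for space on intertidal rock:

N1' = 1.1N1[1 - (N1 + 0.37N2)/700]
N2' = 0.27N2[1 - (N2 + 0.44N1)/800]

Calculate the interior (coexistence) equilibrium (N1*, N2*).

Setting both brackets to zero gives the nullclines N1 + 0.37N2 = 700 and 0.44N1 + N2 = 800.
Substituting N2 = 800 - 0.44N1 into the first: N1(1 - 0.37·0.44) = 700 - 0.37·800.
So N1* = 404/0.837 = 483, and then N2* = 800 - 0.44·483 = 588.

N1* ≈ 483, N2* ≈ 588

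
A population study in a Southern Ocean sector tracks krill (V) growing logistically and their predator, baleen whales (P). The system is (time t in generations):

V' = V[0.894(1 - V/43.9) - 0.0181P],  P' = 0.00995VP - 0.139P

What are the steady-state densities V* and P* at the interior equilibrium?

From dP/dt = 0 with P > 0: 0.00995V* = 0.139, so V* = 14.
Substitute into dV/dt = 0: 0.894(1 - 14/43.9) = 0.0181P*.
The bracket is 0.682, giving P* = 0.61/0.0181 = 33.7.

V* ≈ 14, P* ≈ 33.7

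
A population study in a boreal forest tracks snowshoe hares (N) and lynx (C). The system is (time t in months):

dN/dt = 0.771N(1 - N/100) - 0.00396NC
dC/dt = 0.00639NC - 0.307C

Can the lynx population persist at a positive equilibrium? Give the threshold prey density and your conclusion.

Threshold N = 48; K > 48, so yes, the predator persists.

The predator equation gives dC/dt > 0 only when N > 0.307/0.00639 = 48.
Without the predator, N → K = 100. Since 100 > 48, the predator can invade and persist.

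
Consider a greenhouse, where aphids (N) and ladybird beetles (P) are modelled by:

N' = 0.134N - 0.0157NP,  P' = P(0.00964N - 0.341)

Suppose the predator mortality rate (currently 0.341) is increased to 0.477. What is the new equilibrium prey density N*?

N* ≈ 49.5

At the interior fixed point, setting dP/dt = 0 with P > 0 fixes N* = (predator death rate)/(NP coefficient) — independent of the other coefficients.
With the change, N* = 0.477/0.00964 = 49.5; it rises from 35.4.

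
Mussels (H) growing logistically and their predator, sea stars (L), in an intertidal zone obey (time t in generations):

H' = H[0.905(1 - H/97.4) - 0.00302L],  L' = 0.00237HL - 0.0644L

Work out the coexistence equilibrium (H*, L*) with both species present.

H* ≈ 27.2, L* ≈ 216

From dL/dt = 0 with L > 0: 0.00237H* = 0.0644, so H* = 27.2.
Substitute into dH/dt = 0: 0.905(1 - 27.2/97.4) = 0.00302L*.
The bracket is 0.721, giving L* = 0.653/0.00302 = 216.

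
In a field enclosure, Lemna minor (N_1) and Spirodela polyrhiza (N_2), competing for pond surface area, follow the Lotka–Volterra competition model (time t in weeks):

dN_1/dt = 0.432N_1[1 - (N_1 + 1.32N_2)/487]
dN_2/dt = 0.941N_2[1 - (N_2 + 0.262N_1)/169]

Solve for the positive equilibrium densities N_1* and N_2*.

N_1* ≈ 403, N_2* ≈ 63.3

Setting both brackets to zero gives the nullclines N_1 + 1.32N_2 = 487 and 0.262N_1 + N_2 = 169.
Substituting N_2 = 169 - 0.262N_1 into the first: N_1(1 - 1.32·0.262) = 487 - 1.32·169.
So N_1* = 264/0.654 = 403, and then N_2* = 169 - 0.262·403 = 63.3.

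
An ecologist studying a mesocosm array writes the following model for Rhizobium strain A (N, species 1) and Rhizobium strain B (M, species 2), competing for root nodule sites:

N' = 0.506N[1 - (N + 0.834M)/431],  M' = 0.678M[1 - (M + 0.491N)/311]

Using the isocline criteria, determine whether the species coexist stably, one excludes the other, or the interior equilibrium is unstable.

stable coexistence

Compare the nullcline intercepts: K1/α12 = 431/0.834 = 517 > K2 = 311; K2/α21 = 311/0.491 = 633 > K1 = 431.
Since both inequalities hold, each species can invade when rare, so the interior equilibrium is stable.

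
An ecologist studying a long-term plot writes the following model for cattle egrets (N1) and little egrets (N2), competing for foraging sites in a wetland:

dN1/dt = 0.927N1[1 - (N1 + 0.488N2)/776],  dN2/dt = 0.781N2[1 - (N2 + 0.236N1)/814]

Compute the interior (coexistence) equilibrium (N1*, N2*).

N1* ≈ 428, N2* ≈ 713

Setting both brackets to zero gives the nullclines N1 + 0.488N2 = 776 and 0.236N1 + N2 = 814.
Substituting N2 = 814 - 0.236N1 into the first: N1(1 - 0.488·0.236) = 776 - 0.488·814.
So N1* = 379/0.885 = 428, and then N2* = 814 - 0.236·428 = 713.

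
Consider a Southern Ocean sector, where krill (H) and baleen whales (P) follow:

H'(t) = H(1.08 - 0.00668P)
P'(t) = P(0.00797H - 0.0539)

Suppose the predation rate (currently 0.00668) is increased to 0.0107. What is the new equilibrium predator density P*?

At the interior fixed point, setting dH/dt = 0 with H > 0 fixes P* = (prey growth rate)/(HP coefficient) — independent of the other coefficients.
With the change, P* = 1.08/0.0107 = 101; it falls from 162.

P* ≈ 101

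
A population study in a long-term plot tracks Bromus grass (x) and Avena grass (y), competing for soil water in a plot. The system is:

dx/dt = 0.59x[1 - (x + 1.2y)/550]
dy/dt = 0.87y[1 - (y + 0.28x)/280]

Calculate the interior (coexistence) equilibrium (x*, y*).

Setting both brackets to zero gives the nullclines x + 1.2y = 550 and 0.28x + y = 280.
Substituting y = 280 - 0.28x into the first: x(1 - 1.2·0.28) = 550 - 1.2·280.
So x* = 214/0.664 = 322, and then y* = 280 - 0.28·322 = 190.

x* ≈ 322, y* ≈ 190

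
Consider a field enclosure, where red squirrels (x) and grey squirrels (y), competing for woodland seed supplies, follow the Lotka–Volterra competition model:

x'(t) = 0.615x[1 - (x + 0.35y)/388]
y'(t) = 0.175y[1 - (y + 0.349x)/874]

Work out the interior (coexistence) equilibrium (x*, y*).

Setting both brackets to zero gives the nullclines x + 0.35y = 388 and 0.349x + y = 874.
Substituting y = 874 - 0.349x into the first: x(1 - 0.35·0.349) = 388 - 0.35·874.
So x* = 82.1/0.878 = 93.5, and then y* = 874 - 0.349·93.5 = 841.

x* ≈ 93.5, y* ≈ 841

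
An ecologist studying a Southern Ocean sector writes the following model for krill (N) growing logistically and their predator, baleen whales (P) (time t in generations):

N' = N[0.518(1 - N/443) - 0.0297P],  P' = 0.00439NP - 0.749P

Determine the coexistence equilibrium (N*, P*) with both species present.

From dP/dt = 0 with P > 0: 0.00439N* = 0.749, so N* = 171.
Substitute into dN/dt = 0: 0.518(1 - 171/443) = 0.0297P*.
The bracket is 0.615, giving P* = 0.318/0.0297 = 10.7.

N* ≈ 171, P* ≈ 10.7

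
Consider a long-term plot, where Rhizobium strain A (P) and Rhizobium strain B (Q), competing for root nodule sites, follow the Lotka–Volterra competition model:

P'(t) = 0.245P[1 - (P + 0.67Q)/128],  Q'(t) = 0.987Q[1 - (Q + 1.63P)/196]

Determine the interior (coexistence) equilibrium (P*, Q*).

P* ≈ 36, Q* ≈ 137

Setting both brackets to zero gives the nullclines P + 0.67Q = 128 and 1.63P + Q = 196.
Substituting Q = 196 - 1.63P into the first: P(1 - 0.67·1.63) = 128 - 0.67·196.
So P* = -3.32/-0.0921 = 36, and then Q* = 196 - 1.63·36 = 137.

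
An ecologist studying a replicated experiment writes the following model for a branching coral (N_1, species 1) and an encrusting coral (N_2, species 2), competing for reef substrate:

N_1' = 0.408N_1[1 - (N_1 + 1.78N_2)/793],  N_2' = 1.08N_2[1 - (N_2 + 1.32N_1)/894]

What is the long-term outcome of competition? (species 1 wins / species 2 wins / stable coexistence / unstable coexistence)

Compare the nullcline intercepts: K1/α12 = 793/1.78 = 446 < K2 = 894; K2/α21 = 894/1.32 = 677 < K1 = 793.
Since both are reversed, neither can invade when rare; the interior point is a saddle.

unstable coexistence (outcome depends on initial conditions)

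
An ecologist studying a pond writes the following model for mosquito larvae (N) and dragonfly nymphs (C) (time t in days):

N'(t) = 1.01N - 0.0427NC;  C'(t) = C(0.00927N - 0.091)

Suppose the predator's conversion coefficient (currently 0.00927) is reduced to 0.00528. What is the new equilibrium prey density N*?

At the interior fixed point, setting dC/dt = 0 with C > 0 fixes N* = (predator death rate)/(NC coefficient) — independent of the other coefficients.
With the change, N* = 0.091/0.00528 = 17.2; it rises from 9.82.

N* ≈ 17.2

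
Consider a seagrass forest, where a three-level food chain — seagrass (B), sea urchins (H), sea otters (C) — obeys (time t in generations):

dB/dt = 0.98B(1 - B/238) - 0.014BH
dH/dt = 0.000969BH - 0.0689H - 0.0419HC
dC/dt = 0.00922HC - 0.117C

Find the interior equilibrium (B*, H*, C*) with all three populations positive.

B* ≈ 195, H* ≈ 12.7, C* ≈ 2.86

From dC/dt = 0: 0.00922H* = 0.117, so H* = 12.7.
From dB/dt = 0: 0.98(1 - B*/238) = 0.014·12.7, giving B* = 238·(1 - 0.181) = 195.
From dH/dt = 0: 0.000969·195 - 0.0689 = 0.0419C*, so C* = 0.12/0.0419 = 2.86.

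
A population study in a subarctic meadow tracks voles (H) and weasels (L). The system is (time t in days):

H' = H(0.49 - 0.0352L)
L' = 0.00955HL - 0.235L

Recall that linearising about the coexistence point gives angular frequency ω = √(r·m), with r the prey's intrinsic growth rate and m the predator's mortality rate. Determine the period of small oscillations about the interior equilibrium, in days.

T ≈ 18.5 days

Here r = 0.49 and m = 0.235, so r·m = 0.115.
ω = √0.115 = 0.339 per day, hence T = 2π/ω ≈ 18.5 days.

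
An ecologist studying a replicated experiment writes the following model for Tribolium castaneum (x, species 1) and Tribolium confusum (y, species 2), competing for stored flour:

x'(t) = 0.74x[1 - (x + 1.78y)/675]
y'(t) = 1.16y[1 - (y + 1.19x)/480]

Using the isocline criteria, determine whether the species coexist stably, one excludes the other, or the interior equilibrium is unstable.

Compare the nullcline intercepts: K1/α12 = 675/1.78 = 379 < K2 = 480; K2/α21 = 480/1.19 = 403 < K1 = 675.
Since both are reversed, neither can invade when rare; the interior point is a saddle.

unstable coexistence (outcome depends on initial conditions)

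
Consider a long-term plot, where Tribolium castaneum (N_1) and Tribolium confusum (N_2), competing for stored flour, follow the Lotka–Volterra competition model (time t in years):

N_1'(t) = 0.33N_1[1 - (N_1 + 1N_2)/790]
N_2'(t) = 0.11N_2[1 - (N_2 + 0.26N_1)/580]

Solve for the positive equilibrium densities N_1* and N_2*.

N_1* ≈ 284, N_2* ≈ 506

Setting both brackets to zero gives the nullclines N_1 + 1N_2 = 790 and 0.26N_1 + N_2 = 580.
Substituting N_2 = 580 - 0.26N_1 into the first: N_1(1 - 1·0.26) = 790 - 1·580.
So N_1* = 210/0.74 = 284, and then N_2* = 580 - 0.26·284 = 506.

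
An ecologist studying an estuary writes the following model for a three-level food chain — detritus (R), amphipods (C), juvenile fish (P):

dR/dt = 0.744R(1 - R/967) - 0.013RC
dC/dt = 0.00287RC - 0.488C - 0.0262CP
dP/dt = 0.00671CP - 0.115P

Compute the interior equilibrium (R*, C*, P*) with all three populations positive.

From dP/dt = 0: 0.00671C* = 0.115, so C* = 17.1.
From dR/dt = 0: 0.744(1 - R*/967) = 0.013·17.1, giving R* = 967·(1 - 0.299) = 677.
From dC/dt = 0: 0.00287·677 - 0.488 = 0.0262P*, so P* = 1.46/0.0262 = 55.6.

R* ≈ 677, C* ≈ 17.1, P* ≈ 55.6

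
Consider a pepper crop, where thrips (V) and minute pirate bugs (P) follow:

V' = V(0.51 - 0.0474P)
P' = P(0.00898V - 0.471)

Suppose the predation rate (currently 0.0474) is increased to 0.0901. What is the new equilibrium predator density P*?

At the interior fixed point, setting dV/dt = 0 with V > 0 fixes P* = (prey growth rate)/(VP coefficient) — independent of the other coefficients.
With the change, P* = 0.51/0.0901 = 5.66; it falls from 10.8.

P* ≈ 5.66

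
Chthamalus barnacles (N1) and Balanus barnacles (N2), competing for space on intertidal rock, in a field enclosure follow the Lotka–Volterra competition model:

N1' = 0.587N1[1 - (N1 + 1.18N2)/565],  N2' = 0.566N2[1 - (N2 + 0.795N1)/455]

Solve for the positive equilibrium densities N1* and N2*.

Setting both brackets to zero gives the nullclines N1 + 1.18N2 = 565 and 0.795N1 + N2 = 455.
Substituting N2 = 455 - 0.795N1 into the first: N1(1 - 1.18·0.795) = 565 - 1.18·455.
So N1* = 28.1/0.0619 = 454, and then N2* = 455 - 0.795·454 = 94.1.

N1* ≈ 454, N2* ≈ 94.1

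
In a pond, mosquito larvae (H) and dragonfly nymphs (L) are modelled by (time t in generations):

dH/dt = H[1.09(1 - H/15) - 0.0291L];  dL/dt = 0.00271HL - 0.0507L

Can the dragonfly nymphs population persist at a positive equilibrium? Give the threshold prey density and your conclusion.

The predator equation gives dL/dt > 0 only when H > 0.0507/0.00271 = 18.7.
Without the predator, H → K = 15. Since 15 < 18.7, the predator cannot invade.

Threshold H = 18.7; K < 18.7, so no, the predator goes extinct.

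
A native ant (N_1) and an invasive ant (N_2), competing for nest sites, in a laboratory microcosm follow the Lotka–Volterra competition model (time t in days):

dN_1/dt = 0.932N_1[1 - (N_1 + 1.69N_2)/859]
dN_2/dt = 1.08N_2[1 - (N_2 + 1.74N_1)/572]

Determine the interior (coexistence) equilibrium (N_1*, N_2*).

N_1* ≈ 55.5, N_2* ≈ 475

Setting both brackets to zero gives the nullclines N_1 + 1.69N_2 = 859 and 1.74N_1 + N_2 = 572.
Substituting N_2 = 572 - 1.74N_1 into the first: N_1(1 - 1.69·1.74) = 859 - 1.69·572.
So N_1* = -108/-1.94 = 55.5, and then N_2* = 572 - 1.74·55.5 = 475.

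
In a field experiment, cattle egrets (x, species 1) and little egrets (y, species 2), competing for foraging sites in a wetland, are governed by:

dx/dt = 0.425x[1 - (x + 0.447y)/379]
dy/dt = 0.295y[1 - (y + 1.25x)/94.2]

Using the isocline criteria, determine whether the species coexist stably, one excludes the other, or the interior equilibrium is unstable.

species 1 excludes species 2

Compare the nullcline intercepts: K1/α12 = 379/0.447 = 848 > K2 = 94.2; K2/α21 = 94.2/1.25 = 75.4 < K1 = 379.
Since the inequalities point opposite ways, species 1 can invade but species 2 cannot.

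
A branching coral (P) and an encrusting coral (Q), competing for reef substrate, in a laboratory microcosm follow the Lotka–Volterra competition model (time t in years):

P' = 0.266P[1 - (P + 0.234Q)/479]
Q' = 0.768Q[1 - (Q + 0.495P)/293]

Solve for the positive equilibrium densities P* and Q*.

P* ≈ 464, Q* ≈ 63.2

Setting both brackets to zero gives the nullclines P + 0.234Q = 479 and 0.495P + Q = 293.
Substituting Q = 293 - 0.495P into the first: P(1 - 0.234·0.495) = 479 - 0.234·293.
So P* = 410/0.884 = 464, and then Q* = 293 - 0.495·464 = 63.2.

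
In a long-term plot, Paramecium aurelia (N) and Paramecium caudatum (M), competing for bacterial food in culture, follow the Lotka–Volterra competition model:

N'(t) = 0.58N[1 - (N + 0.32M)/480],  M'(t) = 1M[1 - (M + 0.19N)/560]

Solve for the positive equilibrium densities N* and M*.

Setting both brackets to zero gives the nullclines N + 0.32M = 480 and 0.19N + M = 560.
Substituting M = 560 - 0.19N into the first: N(1 - 0.32·0.19) = 480 - 0.32·560.
So N* = 301/0.939 = 320, and then M* = 560 - 0.19·320 = 499.

N* ≈ 320, M* ≈ 499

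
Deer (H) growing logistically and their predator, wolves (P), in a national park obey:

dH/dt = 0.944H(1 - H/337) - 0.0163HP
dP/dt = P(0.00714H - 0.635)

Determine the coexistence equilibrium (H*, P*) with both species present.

H* ≈ 88.9, P* ≈ 42.6

From dP/dt = 0 with P > 0: 0.00714H* = 0.635, so H* = 88.9.
Substitute into dH/dt = 0: 0.944(1 - 88.9/337) = 0.0163P*.
The bracket is 0.736, giving P* = 0.695/0.0163 = 42.6.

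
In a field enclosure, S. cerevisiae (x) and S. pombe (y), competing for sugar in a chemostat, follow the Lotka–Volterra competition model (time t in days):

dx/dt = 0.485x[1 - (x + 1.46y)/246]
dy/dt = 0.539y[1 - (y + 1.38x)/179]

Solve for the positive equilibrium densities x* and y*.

Setting both brackets to zero gives the nullclines x + 1.46y = 246 and 1.38x + y = 179.
Substituting y = 179 - 1.38x into the first: x(1 - 1.46·1.38) = 246 - 1.46·179.
So x* = -15.3/-1.01 = 15.1, and then y* = 179 - 1.38·15.1 = 158.

x* ≈ 15.1, y* ≈ 158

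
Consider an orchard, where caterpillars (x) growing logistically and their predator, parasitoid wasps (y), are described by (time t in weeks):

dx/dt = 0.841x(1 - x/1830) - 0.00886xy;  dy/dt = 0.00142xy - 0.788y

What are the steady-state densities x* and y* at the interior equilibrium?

From dy/dt = 0 with y > 0: 0.00142x* = 0.788, so x* = 555.
Substitute into dx/dt = 0: 0.841(1 - 555/1830) = 0.00886y*.
The bracket is 0.697, giving y* = 0.586/0.00886 = 66.1.

x* ≈ 555, y* ≈ 66.1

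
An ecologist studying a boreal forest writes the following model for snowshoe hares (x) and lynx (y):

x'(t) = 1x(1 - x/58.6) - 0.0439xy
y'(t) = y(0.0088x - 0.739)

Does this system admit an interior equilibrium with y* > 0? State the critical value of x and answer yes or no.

The predator equation gives dy/dt > 0 only when x > 0.739/0.0088 = 84.
Without the predator, x → K = 58.6. Since 58.6 < 84, the predator cannot invade.

Threshold x = 84; K < 84, so no, the predator goes extinct.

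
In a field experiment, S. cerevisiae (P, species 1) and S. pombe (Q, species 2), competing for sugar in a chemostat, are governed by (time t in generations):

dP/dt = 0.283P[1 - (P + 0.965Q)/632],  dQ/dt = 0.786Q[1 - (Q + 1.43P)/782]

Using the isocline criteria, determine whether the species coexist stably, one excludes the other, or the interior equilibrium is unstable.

unstable coexistence (outcome depends on initial conditions)

Compare the nullcline intercepts: K1/α12 = 632/0.965 = 655 < K2 = 782; K2/α21 = 782/1.43 = 547 < K1 = 632.
Since both are reversed, neither can invade when rare; the interior point is a saddle.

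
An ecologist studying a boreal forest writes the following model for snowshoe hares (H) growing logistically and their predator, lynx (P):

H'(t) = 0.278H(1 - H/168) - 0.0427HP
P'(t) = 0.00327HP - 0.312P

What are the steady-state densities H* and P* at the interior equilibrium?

From dP/dt = 0 with P > 0: 0.00327H* = 0.312, so H* = 95.4.
Substitute into dH/dt = 0: 0.278(1 - 95.4/168) = 0.0427P*.
The bracket is 0.432, giving P* = 0.12/0.0427 = 2.81.

H* ≈ 95.4, P* ≈ 2.81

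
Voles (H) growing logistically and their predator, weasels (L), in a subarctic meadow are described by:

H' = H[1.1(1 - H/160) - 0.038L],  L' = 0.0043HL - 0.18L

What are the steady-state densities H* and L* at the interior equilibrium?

From dL/dt = 0 with L > 0: 0.0043H* = 0.18, so H* = 41.9.
Substitute into dH/dt = 0: 1.1(1 - 41.9/160) = 0.038L*.
The bracket is 0.738, giving L* = 0.812/0.038 = 21.4.

H* ≈ 41.9, L* ≈ 21.4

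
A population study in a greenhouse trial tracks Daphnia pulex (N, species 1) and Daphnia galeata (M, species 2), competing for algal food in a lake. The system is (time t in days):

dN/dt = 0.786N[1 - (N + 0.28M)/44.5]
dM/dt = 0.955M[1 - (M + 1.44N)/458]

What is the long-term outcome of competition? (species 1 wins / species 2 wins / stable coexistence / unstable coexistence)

Compare the nullcline intercepts: K1/α12 = 44.5/0.28 = 159 < K2 = 458; K2/α21 = 458/1.44 = 318 > K1 = 44.5.
Since the inequalities point opposite ways, species 2 can invade but species 1 cannot.

species 2 excludes species 1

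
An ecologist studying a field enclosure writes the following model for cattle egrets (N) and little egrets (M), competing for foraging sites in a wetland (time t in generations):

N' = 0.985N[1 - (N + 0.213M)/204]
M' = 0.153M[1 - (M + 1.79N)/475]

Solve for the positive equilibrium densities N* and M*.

Setting both brackets to zero gives the nullclines N + 0.213M = 204 and 1.79N + M = 475.
Substituting M = 475 - 1.79N into the first: N(1 - 0.213·1.79) = 204 - 0.213·475.
So N* = 103/0.619 = 166, and then M* = 475 - 1.79·166 = 178.

N* ≈ 166, M* ≈ 178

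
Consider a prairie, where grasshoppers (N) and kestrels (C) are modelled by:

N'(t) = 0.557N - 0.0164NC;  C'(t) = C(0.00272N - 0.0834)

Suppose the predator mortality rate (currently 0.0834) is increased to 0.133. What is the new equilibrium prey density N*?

N* ≈ 48.9

At the interior fixed point, setting dC/dt = 0 with C > 0 fixes N* = (predator death rate)/(NC coefficient) — independent of the other coefficients.
With the change, N* = 0.133/0.00272 = 48.9; it rises from 30.7.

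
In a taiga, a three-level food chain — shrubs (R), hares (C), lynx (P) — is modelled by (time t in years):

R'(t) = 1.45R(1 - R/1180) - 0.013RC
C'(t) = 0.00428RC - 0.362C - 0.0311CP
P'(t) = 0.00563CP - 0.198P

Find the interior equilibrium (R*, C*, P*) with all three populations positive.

From dP/dt = 0: 0.00563C* = 0.198, so C* = 35.2.
From dR/dt = 0: 1.45(1 - R*/1180) = 0.013·35.2, giving R* = 1180·(1 - 0.315) = 808.
From dC/dt = 0: 0.00428·808 - 0.362 = 0.0311P*, so P* = 3.1/0.0311 = 99.5.

R* ≈ 808, C* ≈ 35.2, P* ≈ 99.5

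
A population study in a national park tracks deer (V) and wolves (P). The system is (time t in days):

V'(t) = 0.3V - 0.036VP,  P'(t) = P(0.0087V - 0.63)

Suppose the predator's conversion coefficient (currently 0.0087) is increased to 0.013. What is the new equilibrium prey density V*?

At the interior fixed point, setting dP/dt = 0 with P > 0 fixes V* = (predator death rate)/(VP coefficient) — independent of the other coefficients.
With the change, V* = 0.63/0.013 = 48.5; it falls from 72.4.

V* ≈ 48.5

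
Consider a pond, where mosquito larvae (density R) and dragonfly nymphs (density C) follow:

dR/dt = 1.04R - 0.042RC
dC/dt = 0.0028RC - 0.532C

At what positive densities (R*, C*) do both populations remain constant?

Set dC/dt = 0 with C > 0: 0.0028R - 0.532 = 0, so R* = 0.532/0.0028 = 190.
Set dR/dt = 0 with R > 0: 1.04 - 0.042C = 0, so C* = 1.04/0.042 = 24.8.

R* ≈ 190, C* ≈ 24.8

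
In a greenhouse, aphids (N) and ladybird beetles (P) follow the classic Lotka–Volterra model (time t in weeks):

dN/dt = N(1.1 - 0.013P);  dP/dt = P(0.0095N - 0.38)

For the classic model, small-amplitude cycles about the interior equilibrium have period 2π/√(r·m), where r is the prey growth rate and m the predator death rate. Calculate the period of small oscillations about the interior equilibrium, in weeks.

T ≈ 9.72 weeks

Here r = 1.1 and m = 0.38, so r·m = 0.418.
ω = √0.418 = 0.647 per week, hence T = 2π/ω ≈ 9.72 weeks.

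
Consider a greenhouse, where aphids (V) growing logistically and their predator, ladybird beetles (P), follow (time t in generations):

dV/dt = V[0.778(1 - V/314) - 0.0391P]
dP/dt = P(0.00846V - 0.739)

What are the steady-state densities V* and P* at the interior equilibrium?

From dP/dt = 0 with P > 0: 0.00846V* = 0.739, so V* = 87.4.
Substitute into dV/dt = 0: 0.778(1 - 87.4/314) = 0.0391P*.
The bracket is 0.722, giving P* = 0.562/0.0391 = 14.4.

V* ≈ 87.4, P* ≈ 14.4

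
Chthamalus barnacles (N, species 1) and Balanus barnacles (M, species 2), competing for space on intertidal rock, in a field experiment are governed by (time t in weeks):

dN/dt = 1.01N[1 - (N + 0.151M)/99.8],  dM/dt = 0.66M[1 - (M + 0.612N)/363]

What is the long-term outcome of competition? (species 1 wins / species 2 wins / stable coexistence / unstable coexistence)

Compare the nullcline intercepts: K1/α12 = 99.8/0.151 = 661 > K2 = 363; K2/α21 = 363/0.612 = 593 > K1 = 99.8.
Since both inequalities hold, each species can invade when rare, so the interior equilibrium is stable.

stable coexistence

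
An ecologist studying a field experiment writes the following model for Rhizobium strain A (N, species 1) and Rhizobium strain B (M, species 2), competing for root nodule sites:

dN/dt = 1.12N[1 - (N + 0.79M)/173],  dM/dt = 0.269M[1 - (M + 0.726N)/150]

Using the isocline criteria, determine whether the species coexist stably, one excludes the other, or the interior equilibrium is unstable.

Compare the nullcline intercepts: K1/α12 = 173/0.79 = 219 > K2 = 150; K2/α21 = 150/0.726 = 207 > K1 = 173.
Since both inequalities hold, each species can invade when rare, so the interior equilibrium is stable.

stable coexistence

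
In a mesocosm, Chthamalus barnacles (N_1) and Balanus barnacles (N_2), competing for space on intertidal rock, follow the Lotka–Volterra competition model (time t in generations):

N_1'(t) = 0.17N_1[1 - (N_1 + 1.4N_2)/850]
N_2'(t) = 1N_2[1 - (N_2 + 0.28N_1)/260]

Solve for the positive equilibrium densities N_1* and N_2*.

Setting both brackets to zero gives the nullclines N_1 + 1.4N_2 = 850 and 0.28N_1 + N_2 = 260.
Substituting N_2 = 260 - 0.28N_1 into the first: N_1(1 - 1.4·0.28) = 850 - 1.4·260.
So N_1* = 486/0.608 = 799, and then N_2* = 260 - 0.28·799 = 36.2.

N_1* ≈ 799, N_2* ≈ 36.2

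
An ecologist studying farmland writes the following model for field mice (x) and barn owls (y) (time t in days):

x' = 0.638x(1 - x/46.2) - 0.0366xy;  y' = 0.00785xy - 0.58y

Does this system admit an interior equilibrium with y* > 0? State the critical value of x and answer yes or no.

The predator equation gives dy/dt > 0 only when x > 0.58/0.00785 = 73.9.
Without the predator, x → K = 46.2. Since 46.2 < 73.9, the predator cannot invade.

Threshold x = 73.9; K < 73.9, so no, the predator goes extinct.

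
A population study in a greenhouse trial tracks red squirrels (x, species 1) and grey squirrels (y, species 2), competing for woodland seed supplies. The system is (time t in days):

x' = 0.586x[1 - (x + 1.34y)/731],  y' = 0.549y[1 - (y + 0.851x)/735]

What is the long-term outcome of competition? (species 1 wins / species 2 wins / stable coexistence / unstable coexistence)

species 2 excludes species 1

Compare the nullcline intercepts: K1/α12 = 731/1.34 = 546 < K2 = 735; K2/α21 = 735/0.851 = 864 > K1 = 731.
Since the inequalities point opposite ways, species 2 can invade but species 1 cannot.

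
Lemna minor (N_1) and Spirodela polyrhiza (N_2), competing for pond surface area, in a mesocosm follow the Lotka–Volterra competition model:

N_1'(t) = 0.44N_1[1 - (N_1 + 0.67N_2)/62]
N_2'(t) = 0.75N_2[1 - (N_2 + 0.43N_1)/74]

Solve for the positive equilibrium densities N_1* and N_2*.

Setting both brackets to zero gives the nullclines N_1 + 0.67N_2 = 62 and 0.43N_1 + N_2 = 74.
Substituting N_2 = 74 - 0.43N_1 into the first: N_1(1 - 0.67·0.43) = 62 - 0.67·74.
So N_1* = 12.4/0.712 = 17.4, and then N_2* = 74 - 0.43·17.4 = 66.5.

N_1* ≈ 17.4, N_2* ≈ 66.5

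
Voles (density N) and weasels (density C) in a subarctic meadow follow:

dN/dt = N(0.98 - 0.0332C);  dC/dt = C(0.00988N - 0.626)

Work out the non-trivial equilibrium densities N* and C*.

N* ≈ 63.4, C* ≈ 29.5

Set dC/dt = 0 with C > 0: 0.00988N - 0.626 = 0, so N* = 0.626/0.00988 = 63.4.
Set dN/dt = 0 with N > 0: 0.98 - 0.0332C = 0, so C* = 0.98/0.0332 = 29.5.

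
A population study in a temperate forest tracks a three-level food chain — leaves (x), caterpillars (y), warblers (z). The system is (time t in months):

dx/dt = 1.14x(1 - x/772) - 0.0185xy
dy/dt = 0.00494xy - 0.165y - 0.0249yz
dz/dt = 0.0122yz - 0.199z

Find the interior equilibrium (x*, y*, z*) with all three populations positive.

x* ≈ 568, y* ≈ 16.3, z* ≈ 106

From dz/dt = 0: 0.0122y* = 0.199, so y* = 16.3.
From dx/dt = 0: 1.14(1 - x*/772) = 0.0185·16.3, giving x* = 772·(1 - 0.265) = 568.
From dy/dt = 0: 0.00494·568 - 0.165 = 0.0249z*, so z* = 2.64/0.0249 = 106.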